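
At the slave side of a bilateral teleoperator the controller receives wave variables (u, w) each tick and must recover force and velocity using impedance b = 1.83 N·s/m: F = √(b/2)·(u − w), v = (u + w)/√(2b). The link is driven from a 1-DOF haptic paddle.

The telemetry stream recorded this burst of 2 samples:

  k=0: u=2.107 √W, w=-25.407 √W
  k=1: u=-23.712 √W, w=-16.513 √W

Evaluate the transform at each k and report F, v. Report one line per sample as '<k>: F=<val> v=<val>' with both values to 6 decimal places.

k=0: u−w=27.514000, u+w=-23.300000; √(b/2)=0.956556, √(2b)=1.913113; F=0.956556×27.514=26.318691, v=-23.300000/1.913113=-12.179105
k=1: u−w=-7.199000, u+w=-40.225000; √(b/2)=0.956556, √(2b)=1.913113; F=0.956556×(-7.199)=-6.886249, v=-40.225000/1.913113=-21.025944

0: F=26.318691 v=-12.179105
1: F=-6.886249 v=-21.025944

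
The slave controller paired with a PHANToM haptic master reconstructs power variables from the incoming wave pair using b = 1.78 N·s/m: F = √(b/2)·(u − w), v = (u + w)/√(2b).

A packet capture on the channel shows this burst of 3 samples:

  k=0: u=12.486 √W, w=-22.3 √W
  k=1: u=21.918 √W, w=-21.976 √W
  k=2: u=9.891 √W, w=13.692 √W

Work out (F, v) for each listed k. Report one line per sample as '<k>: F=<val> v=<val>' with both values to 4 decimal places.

0: F=32.8170 v=-5.2014
1: F=41.4095 v=-0.0307
2: F=-3.5859 v=12.4990

k=0: u−w=34.7860, u+w=-9.8140; √(b/2)=0.9434, √(2b)=1.8868; F=0.9434×34.786=32.8170, v=-9.8140/1.8868=-5.2014
k=1: u−w=43.8940, u+w=-0.0580; √(b/2)=0.9434, √(2b)=1.8868; F=0.9434×43.894=41.4095, v=-0.0580/1.8868=-0.0307
k=2: u−w=-3.8010, u+w=23.5830; √(b/2)=0.9434, √(2b)=1.8868; F=0.9434×(-3.801)=-3.5859, v=23.5830/1.8868=12.4990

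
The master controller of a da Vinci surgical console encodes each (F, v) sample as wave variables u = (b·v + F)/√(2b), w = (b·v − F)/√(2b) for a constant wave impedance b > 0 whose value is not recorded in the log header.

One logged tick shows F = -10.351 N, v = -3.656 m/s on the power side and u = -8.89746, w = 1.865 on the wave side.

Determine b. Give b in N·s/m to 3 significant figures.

u + w = -7.0325;  u + w = √(2b)·v, so √(2b) = -7.0325/(-3.656) = 1.9235.
b = (√(2b))²/2 = 3.7000/2 = 1.8500.
(Check via u − w = 2F/√(2b): u − w = -10.7625, 2F/√(2b) = -10.7625.)

b = 1.85 N·s/m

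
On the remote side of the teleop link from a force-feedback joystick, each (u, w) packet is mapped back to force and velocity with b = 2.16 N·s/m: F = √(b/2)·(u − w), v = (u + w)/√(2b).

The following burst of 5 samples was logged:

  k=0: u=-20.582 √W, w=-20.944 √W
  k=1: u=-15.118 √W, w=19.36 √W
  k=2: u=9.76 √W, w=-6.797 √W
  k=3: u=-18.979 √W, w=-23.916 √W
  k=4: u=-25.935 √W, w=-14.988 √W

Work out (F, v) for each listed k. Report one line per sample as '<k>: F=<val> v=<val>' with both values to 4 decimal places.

k=0: u−w=0.3620, u+w=-41.5260; √(b/2)=1.0392, √(2b)=2.0785; F=1.0392×0.362=0.3762, v=-41.5260/2.0785=-19.9792
k=1: u−w=-34.4780, u+w=4.2420; √(b/2)=1.0392, √(2b)=2.0785; F=1.0392×(-34.478)=-35.8306, v=4.2420/2.0785=2.0409
k=2: u−w=16.5570, u+w=2.9630; √(b/2)=1.0392, √(2b)=2.0785; F=1.0392×16.557=17.2065, v=2.9630/2.0785=1.4256
k=3: u−w=4.9370, u+w=-42.8950; √(b/2)=1.0392, √(2b)=2.0785; F=1.0392×4.937=5.1307, v=-42.8950/2.0785=-20.6379
k=4: u−w=-10.9470, u+w=-40.9230; √(b/2)=1.0392, √(2b)=2.0785; F=1.0392×(-10.947)=-11.3765, v=-40.9230/2.0785=-19.6891

0: F=0.3762 v=-19.9792
1: F=-35.8306 v=2.0409
2: F=17.2065 v=1.4256
3: F=5.1307 v=-20.6379
4: F=-11.3765 v=-19.6891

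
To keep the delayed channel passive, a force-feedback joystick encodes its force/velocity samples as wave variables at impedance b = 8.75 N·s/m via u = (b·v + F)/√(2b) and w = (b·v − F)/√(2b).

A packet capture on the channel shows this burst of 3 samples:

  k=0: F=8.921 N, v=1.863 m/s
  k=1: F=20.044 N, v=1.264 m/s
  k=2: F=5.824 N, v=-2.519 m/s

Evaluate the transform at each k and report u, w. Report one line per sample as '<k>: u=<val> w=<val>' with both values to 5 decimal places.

k=0: b·v=8.75×1.863=16.30125; √(2b)=4.18330; u=(16.30125+8.921)/4.18330=6.02927, w=(16.30125−8.921)/4.18330=1.76422
k=1: b·v=8.75×1.264=11.06000; √(2b)=4.18330; u=(11.06000+20.044)/4.18330=7.43528, w=(11.06000−20.044)/4.18330=-2.14759
k=2: b·v=8.75×(-2.519)=-22.04125; √(2b)=4.18330; u=(-22.04125+5.824)/4.18330=-3.87666, w=(-22.04125−5.824)/4.18330=-6.66107

0: u=6.02927 w=1.76422
1: u=7.43528 w=-2.14759
2: u=-3.87666 w=-6.66107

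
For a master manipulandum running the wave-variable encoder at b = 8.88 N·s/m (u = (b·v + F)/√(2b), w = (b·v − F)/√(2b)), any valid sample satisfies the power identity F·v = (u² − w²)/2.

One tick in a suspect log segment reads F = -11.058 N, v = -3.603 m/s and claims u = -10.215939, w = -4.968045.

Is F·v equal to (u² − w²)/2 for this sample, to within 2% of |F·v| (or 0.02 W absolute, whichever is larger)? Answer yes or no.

F·v = (-11.058)×(-3.603) = 39.841974 W.
(u² − w²)/2 = (104.365410 − 24.681471)/2 = 39.841969 W.
|Δ| = 0.000005;  2% of max(1, |F·v|) = 0.796839.

yes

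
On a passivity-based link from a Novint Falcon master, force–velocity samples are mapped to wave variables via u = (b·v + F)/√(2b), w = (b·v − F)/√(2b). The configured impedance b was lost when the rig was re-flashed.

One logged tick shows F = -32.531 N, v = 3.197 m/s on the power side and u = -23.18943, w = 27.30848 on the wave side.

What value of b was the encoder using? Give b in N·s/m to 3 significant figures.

b = 0.83 N·s/m

u + w = 4.11905;  u + w = √(2b)·v, so √(2b) = 4.11905/3.197 = 1.28841.
b = (√(2b))²/2 = 1.66000/2 = 0.83000.
(Check via u − w = 2F/√(2b): u − w = -50.49791, 2F/√(2b) = -50.49786.)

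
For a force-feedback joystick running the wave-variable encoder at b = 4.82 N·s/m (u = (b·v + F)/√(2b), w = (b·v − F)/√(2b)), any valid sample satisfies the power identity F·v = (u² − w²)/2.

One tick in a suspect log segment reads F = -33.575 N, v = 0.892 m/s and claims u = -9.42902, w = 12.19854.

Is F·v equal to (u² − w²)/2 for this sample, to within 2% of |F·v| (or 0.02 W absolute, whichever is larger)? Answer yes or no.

yes

F·v = (-33.575)×0.892 = -29.94890 W.
(u² − w²)/2 = (88.90642 − 148.80438)/2 = -29.94898 W.
|Δ| = 0.00008;  2% of max(1, |F·v|) = 0.59898.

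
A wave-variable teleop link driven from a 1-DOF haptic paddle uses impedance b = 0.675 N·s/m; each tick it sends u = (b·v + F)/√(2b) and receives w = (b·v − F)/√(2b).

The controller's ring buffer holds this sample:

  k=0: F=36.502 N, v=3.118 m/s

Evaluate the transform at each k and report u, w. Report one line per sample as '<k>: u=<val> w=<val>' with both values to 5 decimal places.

0: u=33.22731 w=-29.60453

k=0: b·v=0.675×3.118=2.10465; √(2b)=1.16190; u=(2.10465+36.502)/1.16190=33.22731, w=(2.10465−36.502)/1.16190=-29.60453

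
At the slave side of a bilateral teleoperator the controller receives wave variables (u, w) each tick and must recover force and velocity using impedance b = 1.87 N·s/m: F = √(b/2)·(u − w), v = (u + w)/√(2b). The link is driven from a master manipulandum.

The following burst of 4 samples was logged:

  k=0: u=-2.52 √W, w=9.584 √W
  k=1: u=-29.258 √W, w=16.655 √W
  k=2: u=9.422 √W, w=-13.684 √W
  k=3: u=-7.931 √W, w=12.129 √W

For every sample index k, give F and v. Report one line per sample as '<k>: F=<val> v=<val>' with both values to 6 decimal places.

k=0: u−w=-12.104000, u+w=7.064000; √(b/2)=0.966954, √(2b)=1.933908; F=0.966954×(-12.104)=-11.704011, v=7.064000/1.933908=3.652707
k=1: u−w=-45.913000, u+w=-12.603000; √(b/2)=0.966954, √(2b)=1.933908; F=0.966954×(-45.913)=-44.395758, v=-12.603000/1.933908=-6.516856
k=2: u−w=23.106000, u+w=-4.262000; √(b/2)=0.966954, √(2b)=1.933908; F=0.966954×23.106=22.342439, v=-4.262000/1.933908=-2.203828
k=3: u−w=-20.060000, u+w=4.198000; √(b/2)=0.966954, √(2b)=1.933908; F=0.966954×(-20.06)=-19.397097, v=4.198000/1.933908=2.170734

0: F=-11.704011 v=3.652707
1: F=-44.395758 v=-6.516856
2: F=22.342439 v=-2.203828
3: F=-19.397097 v=2.170734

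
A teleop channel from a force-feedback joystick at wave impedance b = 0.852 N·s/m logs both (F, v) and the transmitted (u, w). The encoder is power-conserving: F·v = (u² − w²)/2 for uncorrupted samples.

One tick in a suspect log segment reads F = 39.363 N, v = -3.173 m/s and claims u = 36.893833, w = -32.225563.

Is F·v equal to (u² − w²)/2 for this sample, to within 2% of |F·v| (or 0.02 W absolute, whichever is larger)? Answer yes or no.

no

F·v = 39.363×(-3.173) = -124.898799 W.
(u² − w²)/2 = (1361.154913 − 1038.486911)/2 = 161.334001 W.
|Δ| = 286.232800;  2% of max(1, |F·v|) = 2.497976.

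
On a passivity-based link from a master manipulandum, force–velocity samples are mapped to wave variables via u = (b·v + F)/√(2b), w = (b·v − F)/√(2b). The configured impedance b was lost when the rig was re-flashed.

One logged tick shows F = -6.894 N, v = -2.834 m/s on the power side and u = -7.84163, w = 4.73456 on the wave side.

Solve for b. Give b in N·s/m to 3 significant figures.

b = 0.601 N·s/m

u + w = -3.1071;  u + w = √(2b)·v, so √(2b) = -3.1071/(-2.834) = 1.0964.
b = (√(2b))²/2 = 1.2020/2 = 0.6010.
(Check via u − w = 2F/√(2b): u − w = -12.5762, 2F/√(2b) = -12.5762.)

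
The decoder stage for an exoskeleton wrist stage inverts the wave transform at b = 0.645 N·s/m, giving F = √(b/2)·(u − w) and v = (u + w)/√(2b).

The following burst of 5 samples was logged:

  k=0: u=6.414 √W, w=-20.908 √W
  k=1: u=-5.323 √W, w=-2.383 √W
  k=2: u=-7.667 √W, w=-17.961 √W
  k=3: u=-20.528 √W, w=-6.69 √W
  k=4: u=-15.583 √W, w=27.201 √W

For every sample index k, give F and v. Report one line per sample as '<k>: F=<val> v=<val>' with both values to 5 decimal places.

0: F=15.51591 v=-12.76126
1: F=-1.66960 v=-6.78475
2: F=5.84587 v=-22.56420
3: F=-7.85847 v=-23.96411
4: F=-24.29664 v=10.22908

k=0: u−w=27.32200, u+w=-14.49400; √(b/2)=0.56789, √(2b)=1.13578; F=0.56789×27.322=15.51591, v=-14.49400/1.13578=-12.76126
k=1: u−w=-2.94000, u+w=-7.70600; √(b/2)=0.56789, √(2b)=1.13578; F=0.56789×(-2.94)=-1.66960, v=-7.70600/1.13578=-6.78475
k=2: u−w=10.29400, u+w=-25.62800; √(b/2)=0.56789, √(2b)=1.13578; F=0.56789×10.294=5.84587, v=-25.62800/1.13578=-22.56420
k=3: u−w=-13.83800, u+w=-27.21800; √(b/2)=0.56789, √(2b)=1.13578; F=0.56789×(-13.838)=-7.85847, v=-27.21800/1.13578=-23.96411
k=4: u−w=-42.78400, u+w=11.61800; √(b/2)=0.56789, √(2b)=1.13578; F=0.56789×(-42.784)=-24.29664, v=11.61800/1.13578=10.22908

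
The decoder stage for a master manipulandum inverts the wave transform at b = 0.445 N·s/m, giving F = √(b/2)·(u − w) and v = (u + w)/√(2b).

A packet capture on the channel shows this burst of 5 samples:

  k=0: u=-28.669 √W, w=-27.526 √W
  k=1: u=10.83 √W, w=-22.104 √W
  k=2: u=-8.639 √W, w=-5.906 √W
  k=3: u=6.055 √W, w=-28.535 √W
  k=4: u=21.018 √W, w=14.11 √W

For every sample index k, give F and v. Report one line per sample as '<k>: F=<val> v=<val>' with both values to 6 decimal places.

0: F=-0.539152 v=-59.566581
1: F=15.534937 v=-11.950416
2: F=-1.289154 v=-15.417669
3: F=16.316070 v=-23.828752
4: F=3.258497 v=37.235606

k=0: u−w=-1.143000, u+w=-56.195000; √(b/2)=0.471699, √(2b)=0.943398; F=0.471699×(-1.143)=-0.539152, v=-56.195000/0.943398=-59.566581
k=1: u−w=32.934000, u+w=-11.274000; √(b/2)=0.471699, √(2b)=0.943398; F=0.471699×32.934=15.534937, v=-11.274000/0.943398=-11.950416
k=2: u−w=-2.733000, u+w=-14.545000; √(b/2)=0.471699, √(2b)=0.943398; F=0.471699×(-2.733)=-1.289154, v=-14.545000/0.943398=-15.417669
k=3: u−w=34.590000, u+w=-22.480000; √(b/2)=0.471699, √(2b)=0.943398; F=0.471699×34.59=16.316070, v=-22.480000/0.943398=-23.828752
k=4: u−w=6.908000, u+w=35.128000; √(b/2)=0.471699, √(2b)=0.943398; F=0.471699×6.908=3.258497, v=35.128000/0.943398=37.235606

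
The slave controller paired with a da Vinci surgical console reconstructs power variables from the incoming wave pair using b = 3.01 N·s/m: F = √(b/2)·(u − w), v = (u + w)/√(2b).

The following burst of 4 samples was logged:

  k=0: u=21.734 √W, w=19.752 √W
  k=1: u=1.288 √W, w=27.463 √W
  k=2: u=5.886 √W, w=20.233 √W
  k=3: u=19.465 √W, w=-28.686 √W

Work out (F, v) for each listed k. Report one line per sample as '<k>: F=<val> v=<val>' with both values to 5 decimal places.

k=0: u−w=1.98200, u+w=41.48600; √(b/2)=1.22678, √(2b)=2.45357; F=1.22678×1.982=2.43149, v=41.48600/2.45357=16.90843
k=1: u−w=-26.17500, u+w=28.75100; √(b/2)=1.22678, √(2b)=2.45357; F=1.22678×(-26.175)=-32.11108, v=28.75100/2.45357=11.71803
k=2: u−w=-14.34700, u+w=26.11900; √(b/2)=1.22678, √(2b)=2.45357; F=1.22678×(-14.347)=-17.60068, v=26.11900/2.45357=10.64531
k=3: u−w=48.15100, u+w=-9.22100; √(b/2)=1.22678, √(2b)=2.45357; F=1.22678×48.151=59.07090, v=-9.22100/2.45357=-3.75820

0: F=2.43149 v=16.90843
1: F=-32.11108 v=11.71803
2: F=-17.60068 v=10.64531
3: F=59.07090 v=-3.75820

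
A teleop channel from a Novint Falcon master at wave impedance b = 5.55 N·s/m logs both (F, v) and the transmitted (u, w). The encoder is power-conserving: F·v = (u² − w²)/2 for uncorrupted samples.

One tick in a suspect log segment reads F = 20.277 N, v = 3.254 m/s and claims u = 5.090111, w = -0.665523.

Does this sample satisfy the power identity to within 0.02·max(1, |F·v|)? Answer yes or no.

F·v = 20.277×3.254 = 65.981358 W.
(u² − w²)/2 = (25.909230 − 0.442921)/2 = 12.733155 W.
|Δ| = 53.248203;  2% of max(1, |F·v|) = 1.319627.

no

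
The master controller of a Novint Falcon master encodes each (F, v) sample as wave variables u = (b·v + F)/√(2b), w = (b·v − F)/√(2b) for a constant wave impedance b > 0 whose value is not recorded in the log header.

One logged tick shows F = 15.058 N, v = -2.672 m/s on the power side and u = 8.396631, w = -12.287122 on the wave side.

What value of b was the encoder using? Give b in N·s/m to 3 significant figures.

u + w = -3.890491;  u + w = √(2b)·v, so √(2b) = -3.890491/(-2.672) = 1.456022.
b = (√(2b))²/2 = 2.120000/2 = 1.060000.
(Check via u − w = 2F/√(2b): u − w = 20.683753, 2F/√(2b) = 20.683752.)

b = 1.06 N·s/m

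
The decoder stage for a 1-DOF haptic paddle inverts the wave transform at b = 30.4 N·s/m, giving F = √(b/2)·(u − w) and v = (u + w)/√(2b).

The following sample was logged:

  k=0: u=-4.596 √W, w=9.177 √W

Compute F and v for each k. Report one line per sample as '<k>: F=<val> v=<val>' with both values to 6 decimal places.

0: F=-53.697039 v=0.587501

k=0: u−w=-13.773000, u+w=4.581000; √(b/2)=3.898718, √(2b)=7.797435; F=3.898718×(-13.773)=-53.697039, v=4.581000/7.797435=0.587501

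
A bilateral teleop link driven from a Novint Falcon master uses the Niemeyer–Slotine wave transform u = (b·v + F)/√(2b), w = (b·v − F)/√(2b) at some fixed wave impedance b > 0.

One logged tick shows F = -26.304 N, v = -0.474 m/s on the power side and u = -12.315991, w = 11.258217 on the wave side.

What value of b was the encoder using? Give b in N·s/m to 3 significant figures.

b = 2.49 N·s/m

u + w = -1.057774;  u + w = √(2b)·v, so √(2b) = -1.057774/(-0.474) = 2.231591.
b = (√(2b))²/2 = 4.979997/2 = 2.489999.
(Check via u − w = 2F/√(2b): u − w = -23.574208, 2F/√(2b) = -23.574215.)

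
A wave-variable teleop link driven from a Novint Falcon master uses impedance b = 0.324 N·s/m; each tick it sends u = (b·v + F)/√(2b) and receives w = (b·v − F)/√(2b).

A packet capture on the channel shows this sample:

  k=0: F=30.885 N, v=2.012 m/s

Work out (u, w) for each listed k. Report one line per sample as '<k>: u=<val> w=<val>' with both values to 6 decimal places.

k=0: b·v=0.324×2.012=0.651888; √(2b)=0.804984; u=(0.651888+30.885)/0.804984=39.177014, w=(0.651888−30.885)/0.804984=-37.557385

0: u=39.177014 w=-37.557385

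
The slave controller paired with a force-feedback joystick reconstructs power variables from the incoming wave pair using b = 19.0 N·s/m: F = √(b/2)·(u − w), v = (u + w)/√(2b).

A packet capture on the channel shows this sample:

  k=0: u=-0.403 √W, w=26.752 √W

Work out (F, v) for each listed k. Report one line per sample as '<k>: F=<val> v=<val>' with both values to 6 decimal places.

k=0: u−w=-27.155000, u+w=26.349000; √(b/2)=3.082207, √(2b)=6.164414; F=3.082207×(-27.155)=-83.697331, v=26.349000/6.164414=4.274372

0: F=-83.697331 v=4.274372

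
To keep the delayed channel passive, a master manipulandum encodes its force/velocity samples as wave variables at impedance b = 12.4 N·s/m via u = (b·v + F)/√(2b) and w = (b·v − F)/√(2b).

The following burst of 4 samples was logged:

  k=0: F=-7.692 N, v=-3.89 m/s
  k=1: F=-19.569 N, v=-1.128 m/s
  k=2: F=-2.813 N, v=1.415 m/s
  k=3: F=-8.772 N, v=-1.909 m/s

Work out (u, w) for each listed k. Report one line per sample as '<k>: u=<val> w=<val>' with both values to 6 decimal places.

k=0: b·v=12.4×(-3.89)=-48.236000; √(2b)=4.979960; u=(-48.236000+(-7.692))/4.979960=-11.230613, w=(-48.236000−(-7.692))/4.979960=-8.141431
k=1: b·v=12.4×(-1.128)=-13.987200; √(2b)=4.979960; u=(-13.987200+(-19.569))/4.979960=-6.738247, w=(-13.987200−(-19.569))/4.979960=1.120852
k=2: b·v=12.4×1.415=17.546000; √(2b)=4.979960; u=(17.546000+(-2.813))/4.979960=2.958458, w=(17.546000−(-2.813))/4.979960=4.088186
k=3: b·v=12.4×(-1.909)=-23.671600; √(2b)=4.979960; u=(-23.671600+(-8.772))/4.979960=-6.514832, w=(-23.671600−(-8.772))/4.979960=-2.991912

0: u=-11.230613 w=-8.141431
1: u=-6.738247 w=1.120852
2: u=2.958458 w=4.088186
3: u=-6.514832 w=-2.991912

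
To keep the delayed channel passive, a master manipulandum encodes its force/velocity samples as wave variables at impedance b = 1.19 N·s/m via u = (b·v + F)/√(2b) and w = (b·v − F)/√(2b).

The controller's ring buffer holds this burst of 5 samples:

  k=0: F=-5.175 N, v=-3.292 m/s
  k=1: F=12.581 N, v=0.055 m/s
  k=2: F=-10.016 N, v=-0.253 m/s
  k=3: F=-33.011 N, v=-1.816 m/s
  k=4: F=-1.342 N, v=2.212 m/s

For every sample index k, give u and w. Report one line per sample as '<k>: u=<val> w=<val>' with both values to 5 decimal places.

k=0: b·v=1.19×(-3.292)=-3.91748; √(2b)=1.54272; u=(-3.91748+(-5.175))/1.54272=-5.89378, w=(-3.91748−(-5.175))/1.54272=0.81513
k=1: b·v=1.19×0.055=0.06545; √(2b)=1.54272; u=(0.06545+12.581)/1.54272=8.19748, w=(0.06545−12.581)/1.54272=-8.11263
k=2: b·v=1.19×(-0.253)=-0.30107; √(2b)=1.54272; u=(-0.30107+(-10.016))/1.54272=-6.68756, w=(-0.30107−(-10.016))/1.54272=6.29725
k=3: b·v=1.19×(-1.816)=-2.16104; √(2b)=1.54272; u=(-2.16104+(-33.011))/1.54272=-22.79865, w=(-2.16104−(-33.011))/1.54272=19.99706
k=4: b·v=1.19×2.212=2.63228; √(2b)=1.54272; u=(2.63228+(-1.342))/1.54272=0.83636, w=(2.63228−(-1.342))/1.54272=2.57614

0: u=-5.89378 w=0.81513
1: u=8.19748 w=-8.11263
2: u=-6.68756 w=6.29725
3: u=-22.79865 w=19.99706
4: u=0.83636 w=2.57614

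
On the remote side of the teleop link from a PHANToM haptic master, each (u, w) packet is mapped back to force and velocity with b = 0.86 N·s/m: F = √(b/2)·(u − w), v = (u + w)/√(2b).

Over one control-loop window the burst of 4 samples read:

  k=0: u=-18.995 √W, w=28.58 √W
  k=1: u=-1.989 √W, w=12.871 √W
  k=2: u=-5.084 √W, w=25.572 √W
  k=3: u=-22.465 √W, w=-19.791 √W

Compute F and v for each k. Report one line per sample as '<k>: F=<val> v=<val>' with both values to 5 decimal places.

0: F=-31.19701 v=7.30849
1: F=-9.74435 v=8.29745
2: F=-20.10248 v=15.62195
3: F=-1.75346 v=-32.21990

k=0: u−w=-47.57500, u+w=9.58500; √(b/2)=0.65574, √(2b)=1.31149; F=0.65574×(-47.575)=-31.19701, v=9.58500/1.31149=7.30849
k=1: u−w=-14.86000, u+w=10.88200; √(b/2)=0.65574, √(2b)=1.31149; F=0.65574×(-14.86)=-9.74435, v=10.88200/1.31149=8.29745
k=2: u−w=-30.65600, u+w=20.48800; √(b/2)=0.65574, √(2b)=1.31149; F=0.65574×(-30.656)=-20.10248, v=20.48800/1.31149=15.62195
k=3: u−w=-2.67400, u+w=-42.25600; √(b/2)=0.65574, √(2b)=1.31149; F=0.65574×(-2.674)=-1.75346, v=-42.25600/1.31149=-32.21990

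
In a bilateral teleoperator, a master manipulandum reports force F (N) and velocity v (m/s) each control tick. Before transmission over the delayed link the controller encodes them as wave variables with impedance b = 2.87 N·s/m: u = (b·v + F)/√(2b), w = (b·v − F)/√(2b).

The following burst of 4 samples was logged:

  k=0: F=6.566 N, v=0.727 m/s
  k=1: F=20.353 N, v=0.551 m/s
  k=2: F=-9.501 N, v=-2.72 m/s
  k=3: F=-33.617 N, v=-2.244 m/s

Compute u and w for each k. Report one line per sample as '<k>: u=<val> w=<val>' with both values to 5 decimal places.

k=0: b·v=2.87×0.727=2.08649; √(2b)=2.39583; u=(2.08649+6.566)/2.39583=3.61148, w=(2.08649−6.566)/2.39583=-1.86971
k=1: b·v=2.87×0.551=1.58137; √(2b)=2.39583; u=(1.58137+20.353)/2.39583=9.15523, w=(1.58137−20.353)/2.39583=-7.83513
k=2: b·v=2.87×(-2.72)=-7.80640; √(2b)=2.39583; u=(-7.80640+(-9.501))/2.39583=-7.22397, w=(-7.80640−(-9.501))/2.39583=0.70731
k=3: b·v=2.87×(-2.244)=-6.44028; √(2b)=2.39583; u=(-6.44028+(-33.617))/2.39583=-16.71959, w=(-6.44028−(-33.617))/2.39583=11.34334

0: u=3.61148 w=-1.86971
1: u=9.15523 w=-7.83513
2: u=-7.22397 w=0.70731
3: u=-16.71959 w=11.34334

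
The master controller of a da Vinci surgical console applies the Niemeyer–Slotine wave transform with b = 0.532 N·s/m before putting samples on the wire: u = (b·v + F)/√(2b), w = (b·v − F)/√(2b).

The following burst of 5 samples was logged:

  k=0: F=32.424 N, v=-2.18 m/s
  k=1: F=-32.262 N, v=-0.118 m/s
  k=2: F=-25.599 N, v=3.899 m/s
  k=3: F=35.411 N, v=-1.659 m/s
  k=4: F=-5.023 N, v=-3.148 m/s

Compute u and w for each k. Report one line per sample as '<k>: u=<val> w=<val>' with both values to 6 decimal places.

k=0: b·v=0.532×(-2.18)=-1.159760; √(2b)=1.031504; u=(-1.159760+32.424)/1.031504=30.309381, w=(-1.159760−32.424)/1.031504=-32.558059
k=1: b·v=0.532×(-0.118)=-0.062776; √(2b)=1.031504; u=(-0.062776+(-32.262))/1.031504=-31.337526, w=(-0.062776−(-32.262))/1.031504=31.215809
k=2: b·v=0.532×3.899=2.074268; √(2b)=1.031504; u=(2.074268+(-25.599))/1.031504=-22.806249, w=(2.074268−(-25.599))/1.031504=26.828083
k=3: b·v=0.532×(-1.659)=-0.882588; √(2b)=1.031504; u=(-0.882588+35.411)/1.031504=33.473860, w=(-0.882588−35.411)/1.031504=-35.185124
k=4: b·v=0.532×(-3.148)=-1.674736; √(2b)=1.031504; u=(-1.674736+(-5.023))/1.031504=-6.493177, w=(-1.674736−(-5.023))/1.031504=3.246003

0: u=30.309381 w=-32.558059
1: u=-31.337526 w=31.215809
2: u=-22.806249 w=26.828083
3: u=33.473860 w=-35.185124
4: u=-6.493177 w=3.246003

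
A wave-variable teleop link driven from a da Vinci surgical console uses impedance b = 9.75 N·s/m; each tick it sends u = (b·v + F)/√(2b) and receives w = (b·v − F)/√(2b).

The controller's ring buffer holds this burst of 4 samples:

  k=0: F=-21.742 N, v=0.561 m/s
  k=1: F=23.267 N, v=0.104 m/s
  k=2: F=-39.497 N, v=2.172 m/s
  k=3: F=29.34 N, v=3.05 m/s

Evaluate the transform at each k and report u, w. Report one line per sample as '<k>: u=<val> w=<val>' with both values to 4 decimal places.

k=0: b·v=9.75×0.561=5.4698; √(2b)=4.4159; u=(5.4698+(-21.742))/4.4159=-3.6849, w=(5.4698−(-21.742))/4.4159=6.1622
k=1: b·v=9.75×0.104=1.0140; √(2b)=4.4159; u=(1.0140+23.267)/4.4159=5.4986, w=(1.0140−23.267)/4.4159=-5.0393
k=2: b·v=9.75×2.172=21.1770; √(2b)=4.4159; u=(21.1770+(-39.497))/4.4159=-4.1487, w=(21.1770−(-39.497))/4.4159=13.7400
k=3: b·v=9.75×3.05=29.7375; √(2b)=4.4159; u=(29.7375+29.34)/4.4159=13.3784, w=(29.7375−29.34)/4.4159=0.0900

0: u=-3.6849 w=6.1622
1: u=5.4986 w=-5.0393
2: u=-4.1487 w=13.7400
3: u=13.3784 w=0.0900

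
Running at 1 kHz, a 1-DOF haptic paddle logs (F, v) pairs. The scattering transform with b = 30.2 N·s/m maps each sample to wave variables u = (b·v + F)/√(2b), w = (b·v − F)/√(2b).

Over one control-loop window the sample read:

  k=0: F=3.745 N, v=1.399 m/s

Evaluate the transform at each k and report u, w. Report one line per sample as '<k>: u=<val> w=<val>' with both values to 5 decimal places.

k=0: b·v=30.2×1.399=42.24980; √(2b)=7.77174; u=(42.24980+3.745)/7.77174=5.91821, w=(42.24980−3.745)/7.77174=4.95446

0: u=5.91821 w=4.95446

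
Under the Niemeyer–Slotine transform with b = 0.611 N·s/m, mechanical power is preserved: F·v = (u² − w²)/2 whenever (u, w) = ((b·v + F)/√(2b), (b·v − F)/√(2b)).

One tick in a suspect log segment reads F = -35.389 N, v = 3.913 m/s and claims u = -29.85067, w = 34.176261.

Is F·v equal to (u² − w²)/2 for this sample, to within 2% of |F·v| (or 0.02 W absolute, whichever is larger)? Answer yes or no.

yes

F·v = (-35.389)×3.913 = -138.477157 W.
(u² − w²)/2 = (891.062499 − 1168.016816)/2 = -138.477158 W.
|Δ| = 0.000001;  2% of max(1, |F·v|) = 2.769543.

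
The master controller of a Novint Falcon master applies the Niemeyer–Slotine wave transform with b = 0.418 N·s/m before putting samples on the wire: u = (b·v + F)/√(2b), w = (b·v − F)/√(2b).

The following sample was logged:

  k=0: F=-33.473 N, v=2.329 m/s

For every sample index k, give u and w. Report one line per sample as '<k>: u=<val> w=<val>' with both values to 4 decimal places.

k=0: b·v=0.418×2.329=0.9735; √(2b)=0.9143; u=(0.9735+(-33.473))/0.9143=-35.5446, w=(0.9735−(-33.473))/0.9143=37.6740

0: u=-35.5446 w=37.6740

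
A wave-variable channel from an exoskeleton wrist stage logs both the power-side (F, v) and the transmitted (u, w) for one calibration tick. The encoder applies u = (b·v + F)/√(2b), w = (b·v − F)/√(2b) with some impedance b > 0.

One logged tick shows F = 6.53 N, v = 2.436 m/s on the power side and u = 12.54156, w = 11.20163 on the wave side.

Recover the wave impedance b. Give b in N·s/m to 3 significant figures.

b = 47.5 N·s/m

u + w = 23.74319;  u + w = √(2b)·v, so √(2b) = 23.74319/2.436 = 9.74679.
b = (√(2b))²/2 = 94.99999/2 = 47.50000.
(Check via u − w = 2F/√(2b): u − w = 1.33993, 2F/√(2b) = 1.33993.)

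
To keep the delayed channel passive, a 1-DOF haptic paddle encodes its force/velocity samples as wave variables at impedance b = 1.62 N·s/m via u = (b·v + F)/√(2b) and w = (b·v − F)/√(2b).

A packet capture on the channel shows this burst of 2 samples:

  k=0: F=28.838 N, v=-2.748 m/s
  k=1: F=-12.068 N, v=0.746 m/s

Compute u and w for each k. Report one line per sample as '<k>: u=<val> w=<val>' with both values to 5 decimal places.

0: u=13.54791 w=-18.49431
1: u=-6.03304 w=7.37584

k=0: b·v=1.62×(-2.748)=-4.45176; √(2b)=1.80000; u=(-4.45176+28.838)/1.80000=13.54791, w=(-4.45176−28.838)/1.80000=-18.49431
k=1: b·v=1.62×0.746=1.20852; √(2b)=1.80000; u=(1.20852+(-12.068))/1.80000=-6.03304, w=(1.20852−(-12.068))/1.80000=7.37584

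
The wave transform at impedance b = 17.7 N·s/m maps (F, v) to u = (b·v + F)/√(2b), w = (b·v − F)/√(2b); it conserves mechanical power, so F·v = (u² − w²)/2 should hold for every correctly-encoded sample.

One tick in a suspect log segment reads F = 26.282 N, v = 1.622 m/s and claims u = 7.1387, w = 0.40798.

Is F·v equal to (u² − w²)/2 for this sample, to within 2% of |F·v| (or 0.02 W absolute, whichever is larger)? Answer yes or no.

F·v = 26.282×1.622 = 42.6294 W.
(u² − w²)/2 = (50.9610 − 0.1664)/2 = 25.3973 W.
|Δ| = 17.2321;  2% of max(1, |F·v|) = 0.8526.

no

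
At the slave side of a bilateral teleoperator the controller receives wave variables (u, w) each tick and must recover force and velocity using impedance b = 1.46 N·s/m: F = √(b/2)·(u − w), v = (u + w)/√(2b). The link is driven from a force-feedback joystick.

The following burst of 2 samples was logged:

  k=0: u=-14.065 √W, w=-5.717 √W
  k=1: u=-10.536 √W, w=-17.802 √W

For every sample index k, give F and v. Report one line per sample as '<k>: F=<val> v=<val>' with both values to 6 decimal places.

0: F=-7.132534 v=-11.576540
1: F=6.208073 v=-16.583560

k=0: u−w=-8.348000, u+w=-19.782000; √(b/2)=0.854400, √(2b)=1.708801; F=0.854400×(-8.348)=-7.132534, v=-19.782000/1.708801=-11.576540
k=1: u−w=7.266000, u+w=-28.338000; √(b/2)=0.854400, √(2b)=1.708801; F=0.854400×7.266=6.208073, v=-28.338000/1.708801=-16.583560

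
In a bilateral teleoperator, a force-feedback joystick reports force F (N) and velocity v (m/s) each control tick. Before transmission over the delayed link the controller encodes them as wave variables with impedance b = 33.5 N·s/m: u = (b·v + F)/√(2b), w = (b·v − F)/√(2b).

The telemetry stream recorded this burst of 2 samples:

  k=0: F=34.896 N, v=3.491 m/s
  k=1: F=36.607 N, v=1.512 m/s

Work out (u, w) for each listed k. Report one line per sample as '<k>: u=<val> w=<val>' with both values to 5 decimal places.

k=0: b·v=33.5×3.491=116.94850; √(2b)=8.18535; u=(116.94850+34.896)/8.18535=18.55076, w=(116.94850−34.896)/8.18535=10.02431
k=1: b·v=33.5×1.512=50.65200; √(2b)=8.18535; u=(50.65200+36.607)/8.18535=10.66038, w=(50.65200−36.607)/8.18535=1.71587

0: u=18.55076 w=10.02431
1: u=10.66038 w=1.71587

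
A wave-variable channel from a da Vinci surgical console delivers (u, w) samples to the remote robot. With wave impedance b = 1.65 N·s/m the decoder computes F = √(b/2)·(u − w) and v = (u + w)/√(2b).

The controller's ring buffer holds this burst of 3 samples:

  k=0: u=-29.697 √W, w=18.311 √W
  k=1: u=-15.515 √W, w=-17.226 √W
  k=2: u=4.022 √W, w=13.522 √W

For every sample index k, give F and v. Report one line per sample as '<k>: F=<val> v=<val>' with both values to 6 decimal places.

k=0: u−w=-48.008000, u+w=-11.386000; √(b/2)=0.908295, √(2b)=1.816590; F=0.908295×(-48.008)=-43.605431, v=-11.386000/1.816590=-6.267787
k=1: u−w=1.711000, u+w=-32.741000; √(b/2)=0.908295, √(2b)=1.816590; F=0.908295×1.711=1.554093, v=-32.741000/1.816590=-18.023327
k=2: u−w=-9.500000, u+w=17.544000; √(b/2)=0.908295, √(2b)=1.816590; F=0.908295×(-9.5)=-8.628804, v=17.544000/1.816590=9.657654

0: F=-43.605431 v=-6.267787
1: F=1.554093 v=-18.023327
2: F=-8.628804 v=9.657654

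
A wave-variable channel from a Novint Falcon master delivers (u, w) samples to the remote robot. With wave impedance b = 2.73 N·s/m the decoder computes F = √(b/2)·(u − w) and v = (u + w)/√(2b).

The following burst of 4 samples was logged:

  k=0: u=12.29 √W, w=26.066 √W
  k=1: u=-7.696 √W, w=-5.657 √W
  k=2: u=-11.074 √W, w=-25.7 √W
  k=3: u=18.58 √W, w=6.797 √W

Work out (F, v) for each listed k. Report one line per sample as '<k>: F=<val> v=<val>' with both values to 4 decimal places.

0: F=-16.0949 v=16.4149
1: F=-2.3822 v=-5.7146
2: F=17.0880 v=-15.7378
3: F=13.7665 v=10.8604

k=0: u−w=-13.7760, u+w=38.3560; √(b/2)=1.1683, √(2b)=2.3367; F=1.1683×(-13.776)=-16.0949, v=38.3560/2.3367=16.4149
k=1: u−w=-2.0390, u+w=-13.3530; √(b/2)=1.1683, √(2b)=2.3367; F=1.1683×(-2.039)=-2.3822, v=-13.3530/2.3367=-5.7146
k=2: u−w=14.6260, u+w=-36.7740; √(b/2)=1.1683, √(2b)=2.3367; F=1.1683×14.626=17.0880, v=-36.7740/2.3367=-15.7378
k=3: u−w=11.7830, u+w=25.3770; √(b/2)=1.1683, √(2b)=2.3367; F=1.1683×11.783=13.7665, v=25.3770/2.3367=10.8604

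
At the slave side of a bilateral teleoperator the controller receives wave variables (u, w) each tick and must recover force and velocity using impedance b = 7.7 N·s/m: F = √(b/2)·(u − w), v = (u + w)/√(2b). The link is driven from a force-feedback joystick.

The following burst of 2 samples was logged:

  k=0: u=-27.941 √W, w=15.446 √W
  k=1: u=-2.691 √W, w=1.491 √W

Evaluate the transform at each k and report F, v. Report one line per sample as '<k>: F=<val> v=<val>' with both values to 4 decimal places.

0: F=-85.1314 v=-3.1840
1: F=-8.2057 v=-0.3058

k=0: u−w=-43.3870, u+w=-12.4950; √(b/2)=1.9621, √(2b)=3.9243; F=1.9621×(-43.387)=-85.1314, v=-12.4950/3.9243=-3.1840
k=1: u−w=-4.1820, u+w=-1.2000; √(b/2)=1.9621, √(2b)=3.9243; F=1.9621×(-4.182)=-8.2057, v=-1.2000/3.9243=-0.3058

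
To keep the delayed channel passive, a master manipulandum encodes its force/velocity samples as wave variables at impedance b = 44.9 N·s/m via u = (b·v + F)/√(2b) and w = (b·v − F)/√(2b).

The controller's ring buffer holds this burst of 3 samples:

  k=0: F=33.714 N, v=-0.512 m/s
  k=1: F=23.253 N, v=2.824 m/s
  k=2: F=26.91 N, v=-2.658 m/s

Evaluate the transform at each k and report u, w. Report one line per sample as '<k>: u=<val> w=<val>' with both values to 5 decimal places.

0: u=1.13179 w=-5.98365
1: u=15.83433 w=10.92671
2: u=-9.75426 w=-15.43370

k=0: b·v=44.9×(-0.512)=-22.98880; √(2b)=9.47629; u=(-22.98880+33.714)/9.47629=1.13179, w=(-22.98880−33.714)/9.47629=-5.98365
k=1: b·v=44.9×2.824=126.79760; √(2b)=9.47629; u=(126.79760+23.253)/9.47629=15.83433, w=(126.79760−23.253)/9.47629=10.92671
k=2: b·v=44.9×(-2.658)=-119.34420; √(2b)=9.47629; u=(-119.34420+26.91)/9.47629=-9.75426, w=(-119.34420−26.91)/9.47629=-15.43370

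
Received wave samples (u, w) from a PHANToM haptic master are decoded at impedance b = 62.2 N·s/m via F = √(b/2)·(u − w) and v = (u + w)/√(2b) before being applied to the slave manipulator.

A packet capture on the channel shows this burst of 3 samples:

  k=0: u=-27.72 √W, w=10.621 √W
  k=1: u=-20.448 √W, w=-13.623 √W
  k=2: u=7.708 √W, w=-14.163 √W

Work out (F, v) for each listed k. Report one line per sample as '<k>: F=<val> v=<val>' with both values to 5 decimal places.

0: F=-213.81769 v=-1.53306
1: F=-38.06123 v=-3.05474
2: F=121.96882 v=-0.57874

k=0: u−w=-38.34100, u+w=-17.09900; √(b/2)=5.57674, √(2b)=11.15347; F=5.57674×(-38.341)=-213.81769, v=-17.09900/11.15347=-1.53306
k=1: u−w=-6.82500, u+w=-34.07100; √(b/2)=5.57674, √(2b)=11.15347; F=5.57674×(-6.825)=-38.06123, v=-34.07100/11.15347=-3.05474
k=2: u−w=21.87100, u+w=-6.45500; √(b/2)=5.57674, √(2b)=11.15347; F=5.57674×21.871=121.96882, v=-6.45500/11.15347=-0.57874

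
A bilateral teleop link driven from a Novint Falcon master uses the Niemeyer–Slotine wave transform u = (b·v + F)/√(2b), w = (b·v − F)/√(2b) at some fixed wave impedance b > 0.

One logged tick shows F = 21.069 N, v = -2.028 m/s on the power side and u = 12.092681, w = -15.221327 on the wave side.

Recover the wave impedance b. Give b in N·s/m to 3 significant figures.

b = 1.19 N·s/m

u + w = -3.128646;  u + w = √(2b)·v, so √(2b) = -3.128646/(-2.028) = 1.542725.
b = (√(2b))²/2 = 2.380000/2 = 1.190000.
(Check via u − w = 2F/√(2b): u − w = 27.314008, 2F/√(2b) = 27.314009.)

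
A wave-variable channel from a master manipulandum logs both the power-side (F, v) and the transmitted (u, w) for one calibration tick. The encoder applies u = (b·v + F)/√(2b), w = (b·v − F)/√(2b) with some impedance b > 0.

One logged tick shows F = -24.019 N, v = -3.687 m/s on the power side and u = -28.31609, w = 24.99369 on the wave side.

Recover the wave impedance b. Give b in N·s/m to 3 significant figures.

b = 0.406 N·s/m

u + w = -3.32240;  u + w = √(2b)·v, so √(2b) = -3.32240/(-3.687) = 0.90111.
b = (√(2b))²/2 = 0.81200/2 = 0.40600.
(Check via u − w = 2F/√(2b): u − w = -53.30978, 2F/√(2b) = -53.30969.)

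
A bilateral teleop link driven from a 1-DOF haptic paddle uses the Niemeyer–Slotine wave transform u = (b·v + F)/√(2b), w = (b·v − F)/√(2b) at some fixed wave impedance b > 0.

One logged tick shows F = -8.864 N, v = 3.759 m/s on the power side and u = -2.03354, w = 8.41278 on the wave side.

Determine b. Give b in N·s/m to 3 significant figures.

b = 1.44 N·s/m

u + w = 6.3792;  u + w = √(2b)·v, so √(2b) = 6.3792/3.759 = 1.6971.
b = (√(2b))²/2 = 2.8800/2 = 1.4400.
(Check via u − w = 2F/√(2b): u − w = -10.4463, 2F/√(2b) = -10.4463.)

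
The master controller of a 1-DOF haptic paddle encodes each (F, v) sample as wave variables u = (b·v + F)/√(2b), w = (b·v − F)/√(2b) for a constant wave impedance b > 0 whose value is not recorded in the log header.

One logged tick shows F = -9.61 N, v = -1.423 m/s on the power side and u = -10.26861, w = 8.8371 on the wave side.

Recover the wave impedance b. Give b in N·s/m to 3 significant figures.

u + w = -1.4315;  u + w = √(2b)·v, so √(2b) = -1.4315/(-1.423) = 1.0060.
b = (√(2b))²/2 = 1.0120/2 = 0.5060.
(Check via u − w = 2F/√(2b): u − w = -19.1057, 2F/√(2b) = -19.1057.)

b = 0.506 N·s/m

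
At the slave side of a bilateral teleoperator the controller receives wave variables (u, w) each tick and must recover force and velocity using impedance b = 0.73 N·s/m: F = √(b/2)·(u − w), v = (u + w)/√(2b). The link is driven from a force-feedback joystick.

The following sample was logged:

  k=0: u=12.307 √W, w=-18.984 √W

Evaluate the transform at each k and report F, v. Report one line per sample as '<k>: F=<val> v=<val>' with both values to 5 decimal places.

0: F=18.90453 v=-5.52592

k=0: u−w=31.29100, u+w=-6.67700; √(b/2)=0.60415, √(2b)=1.20830; F=0.60415×31.291=18.90453, v=-6.67700/1.20830=-5.52592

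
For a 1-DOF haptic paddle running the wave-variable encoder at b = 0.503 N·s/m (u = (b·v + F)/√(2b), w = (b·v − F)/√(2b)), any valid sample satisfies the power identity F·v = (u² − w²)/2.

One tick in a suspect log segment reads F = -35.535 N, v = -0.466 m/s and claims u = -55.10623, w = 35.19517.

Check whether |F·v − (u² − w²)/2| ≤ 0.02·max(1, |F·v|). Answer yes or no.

F·v = (-35.535)×(-0.466) = 16.55931 W.
(u² − w²)/2 = (3036.69658 − 1238.69999)/2 = 898.99830 W.
|Δ| = 882.43899;  2% of max(1, |F·v|) = 0.33119.

no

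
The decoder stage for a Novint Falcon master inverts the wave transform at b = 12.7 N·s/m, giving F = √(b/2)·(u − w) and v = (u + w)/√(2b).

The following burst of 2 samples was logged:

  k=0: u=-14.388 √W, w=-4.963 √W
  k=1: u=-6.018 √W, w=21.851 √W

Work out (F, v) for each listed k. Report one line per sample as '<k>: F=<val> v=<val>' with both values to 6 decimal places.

0: F=-23.750252 v=-3.839605
1: F=-70.227668 v=3.141567

k=0: u−w=-9.425000, u+w=-19.351000; √(b/2)=2.519921, √(2b)=5.039841; F=2.519921×(-9.425)=-23.750252, v=-19.351000/5.039841=-3.839605
k=1: u−w=-27.869000, u+w=15.833000; √(b/2)=2.519921, √(2b)=5.039841; F=2.519921×(-27.869)=-70.227668, v=15.833000/5.039841=3.141567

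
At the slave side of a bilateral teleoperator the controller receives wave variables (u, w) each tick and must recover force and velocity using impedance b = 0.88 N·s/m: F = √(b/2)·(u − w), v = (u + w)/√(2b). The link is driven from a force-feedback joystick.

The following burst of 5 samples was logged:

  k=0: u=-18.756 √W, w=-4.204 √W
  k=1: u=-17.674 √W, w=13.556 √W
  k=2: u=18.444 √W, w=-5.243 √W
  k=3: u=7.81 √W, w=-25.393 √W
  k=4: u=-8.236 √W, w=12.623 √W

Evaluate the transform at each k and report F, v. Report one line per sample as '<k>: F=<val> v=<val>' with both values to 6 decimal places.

0: F=-9.652705 v=-17.306751
1: F=-20.715638 v=-3.104059
2: F=15.712178 v=9.950628
3: F=22.024379 v=-13.253685
4: F=-13.836295 v=3.306826

k=0: u−w=-14.552000, u+w=-22.960000; √(b/2)=0.663325, √(2b)=1.326650; F=0.663325×(-14.552)=-9.652705, v=-22.960000/1.326650=-17.306751
k=1: u−w=-31.230000, u+w=-4.118000; √(b/2)=0.663325, √(2b)=1.326650; F=0.663325×(-31.23)=-20.715638, v=-4.118000/1.326650=-3.104059
k=2: u−w=23.687000, u+w=13.201000; √(b/2)=0.663325, √(2b)=1.326650; F=0.663325×23.687=15.712178, v=13.201000/1.326650=9.950628
k=3: u−w=33.203000, u+w=-17.583000; √(b/2)=0.663325, √(2b)=1.326650; F=0.663325×33.203=22.024379, v=-17.583000/1.326650=-13.253685
k=4: u−w=-20.859000, u+w=4.387000; √(b/2)=0.663325, √(2b)=1.326650; F=0.663325×(-20.859)=-13.836295, v=4.387000/1.326650=3.306826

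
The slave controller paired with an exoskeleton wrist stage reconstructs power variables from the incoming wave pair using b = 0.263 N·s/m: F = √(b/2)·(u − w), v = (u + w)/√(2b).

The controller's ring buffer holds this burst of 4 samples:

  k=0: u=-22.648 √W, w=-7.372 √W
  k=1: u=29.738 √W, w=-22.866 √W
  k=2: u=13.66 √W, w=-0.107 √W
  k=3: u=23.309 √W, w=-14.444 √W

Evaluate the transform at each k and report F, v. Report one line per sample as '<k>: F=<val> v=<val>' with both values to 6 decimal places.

0: F=-5.539525 v=-41.392134
1: F=19.075751 v=9.475241
2: F=4.992317 v=18.687128
3: F=13.690343 v=12.223227

k=0: u−w=-15.276000, u+w=-30.020000; √(b/2)=0.362629, √(2b)=0.725259; F=0.362629×(-15.276)=-5.539525, v=-30.020000/0.725259=-41.392134
k=1: u−w=52.604000, u+w=6.872000; √(b/2)=0.362629, √(2b)=0.725259; F=0.362629×52.604=19.075751, v=6.872000/0.725259=9.475241
k=2: u−w=13.767000, u+w=13.553000; √(b/2)=0.362629, √(2b)=0.725259; F=0.362629×13.767=4.992317, v=13.553000/0.725259=18.687128
k=3: u−w=37.753000, u+w=8.865000; √(b/2)=0.362629, √(2b)=0.725259; F=0.362629×37.753=13.690343, v=8.865000/0.725259=12.223227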